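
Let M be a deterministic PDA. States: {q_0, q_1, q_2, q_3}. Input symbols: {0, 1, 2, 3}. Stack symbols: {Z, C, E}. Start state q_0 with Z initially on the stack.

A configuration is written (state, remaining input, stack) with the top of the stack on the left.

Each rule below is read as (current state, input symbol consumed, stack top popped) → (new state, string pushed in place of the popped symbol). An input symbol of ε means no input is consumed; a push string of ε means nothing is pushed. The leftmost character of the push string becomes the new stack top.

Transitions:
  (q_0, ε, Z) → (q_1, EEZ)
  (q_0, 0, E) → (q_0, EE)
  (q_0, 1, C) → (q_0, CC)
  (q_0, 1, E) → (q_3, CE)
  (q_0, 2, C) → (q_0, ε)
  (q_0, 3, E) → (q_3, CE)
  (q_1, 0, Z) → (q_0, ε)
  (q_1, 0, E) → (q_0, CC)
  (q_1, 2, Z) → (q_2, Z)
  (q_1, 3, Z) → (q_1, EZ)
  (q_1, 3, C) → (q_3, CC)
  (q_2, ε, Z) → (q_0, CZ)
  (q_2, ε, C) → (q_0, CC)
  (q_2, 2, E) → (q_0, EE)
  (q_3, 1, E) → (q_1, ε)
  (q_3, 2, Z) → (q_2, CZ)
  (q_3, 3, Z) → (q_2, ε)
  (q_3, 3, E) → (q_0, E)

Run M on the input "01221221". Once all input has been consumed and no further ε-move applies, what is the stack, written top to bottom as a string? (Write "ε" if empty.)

(q_0, 01221221, Z)
  ε-move, top Z: go to q_1, push EEZ → (q_1, 01221221, EEZ)
  read 0, top E: go to q_0, push CC → (q_0, 1221221, CCEZ)
  read 1, top C: go to q_0, push CC → (q_0, 221221, CCCEZ)
  read 2, top C: go to q_0, push ε → (q_0, 21221, CCEZ)
  read 2, top C: go to q_0, push ε → (q_0, 1221, CEZ)
  read 1, top C: go to q_0, push CC → (q_0, 221, CCEZ)
  read 2, top C: go to q_0, push ε → (q_0, 21, CEZ)
  read 2, top C: go to q_0, push ε → (q_0, 1, EZ)
  read 1, top E: go to q_3, push CE → (q_3, ε, CEZ)
All input consumed in state q_3 with stack CEZ.

CEZ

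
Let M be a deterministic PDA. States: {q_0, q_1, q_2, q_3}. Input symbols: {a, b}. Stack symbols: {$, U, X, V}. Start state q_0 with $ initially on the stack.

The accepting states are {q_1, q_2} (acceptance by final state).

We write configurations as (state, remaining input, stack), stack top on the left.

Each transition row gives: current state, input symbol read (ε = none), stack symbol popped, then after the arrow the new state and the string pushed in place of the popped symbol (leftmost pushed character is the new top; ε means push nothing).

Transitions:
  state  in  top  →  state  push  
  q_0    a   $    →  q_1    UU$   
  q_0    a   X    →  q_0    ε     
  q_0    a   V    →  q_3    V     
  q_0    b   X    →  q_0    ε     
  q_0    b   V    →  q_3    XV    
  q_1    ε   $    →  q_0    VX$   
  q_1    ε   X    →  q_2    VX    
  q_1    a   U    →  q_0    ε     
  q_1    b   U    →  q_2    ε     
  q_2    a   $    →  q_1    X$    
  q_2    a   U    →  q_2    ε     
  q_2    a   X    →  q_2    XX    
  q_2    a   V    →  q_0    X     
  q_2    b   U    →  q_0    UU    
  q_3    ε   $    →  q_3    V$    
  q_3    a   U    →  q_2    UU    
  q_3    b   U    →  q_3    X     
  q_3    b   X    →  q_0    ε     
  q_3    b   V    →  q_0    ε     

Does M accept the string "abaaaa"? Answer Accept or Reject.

Reject

(q_0, abaaaa, $)
  read a, top $: go to q_1, push UU$ → (q_1, baaaa, UU$)
  read b, top U: go to q_2, push ε → (q_2, aaaa, U$)
  read a, top U: go to q_2, push ε → (q_2, aaa, $)
  read a, top $: go to q_1, push X$ → (q_1, aa, X$)
  ε-move, top X: go to q_2, push VX → (q_2, aa, VX$)
  read a, top V: go to q_0, push X → (q_0, a, XX$)
  read a, top X: go to q_0, push ε → (q_0, ε, X$)
All input consumed; state q_0 ∉ F and no further ε-move applies.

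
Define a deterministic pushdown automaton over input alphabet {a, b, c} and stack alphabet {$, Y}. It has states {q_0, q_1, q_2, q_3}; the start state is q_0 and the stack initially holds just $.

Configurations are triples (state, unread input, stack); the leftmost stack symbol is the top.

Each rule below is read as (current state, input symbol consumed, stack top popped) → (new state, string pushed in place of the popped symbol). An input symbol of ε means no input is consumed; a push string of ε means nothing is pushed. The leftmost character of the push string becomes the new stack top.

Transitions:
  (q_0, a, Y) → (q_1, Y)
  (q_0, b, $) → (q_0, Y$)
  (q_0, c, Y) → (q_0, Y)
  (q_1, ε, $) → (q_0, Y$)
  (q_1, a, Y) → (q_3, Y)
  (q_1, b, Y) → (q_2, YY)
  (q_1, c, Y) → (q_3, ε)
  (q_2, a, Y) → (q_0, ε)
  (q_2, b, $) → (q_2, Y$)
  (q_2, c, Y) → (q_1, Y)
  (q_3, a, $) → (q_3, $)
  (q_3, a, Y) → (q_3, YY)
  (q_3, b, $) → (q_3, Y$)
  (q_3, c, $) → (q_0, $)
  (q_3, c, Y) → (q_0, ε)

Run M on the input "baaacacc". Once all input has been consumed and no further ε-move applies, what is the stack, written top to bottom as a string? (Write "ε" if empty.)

$

(q_0, baaacacc, $) ⊢ (q_0, aaacacc, Y$) ⊢ (q_1, aacacc, Y$) ⊢ (q_3, acacc, Y$) ⊢ (q_3, cacc, YY$) ⊢ (q_0, acc, Y$) ⊢ (q_1, cc, Y$) ⊢ (q_3, c, $) ⊢ (q_0, ε, $)
All input consumed in state q_0 with stack $.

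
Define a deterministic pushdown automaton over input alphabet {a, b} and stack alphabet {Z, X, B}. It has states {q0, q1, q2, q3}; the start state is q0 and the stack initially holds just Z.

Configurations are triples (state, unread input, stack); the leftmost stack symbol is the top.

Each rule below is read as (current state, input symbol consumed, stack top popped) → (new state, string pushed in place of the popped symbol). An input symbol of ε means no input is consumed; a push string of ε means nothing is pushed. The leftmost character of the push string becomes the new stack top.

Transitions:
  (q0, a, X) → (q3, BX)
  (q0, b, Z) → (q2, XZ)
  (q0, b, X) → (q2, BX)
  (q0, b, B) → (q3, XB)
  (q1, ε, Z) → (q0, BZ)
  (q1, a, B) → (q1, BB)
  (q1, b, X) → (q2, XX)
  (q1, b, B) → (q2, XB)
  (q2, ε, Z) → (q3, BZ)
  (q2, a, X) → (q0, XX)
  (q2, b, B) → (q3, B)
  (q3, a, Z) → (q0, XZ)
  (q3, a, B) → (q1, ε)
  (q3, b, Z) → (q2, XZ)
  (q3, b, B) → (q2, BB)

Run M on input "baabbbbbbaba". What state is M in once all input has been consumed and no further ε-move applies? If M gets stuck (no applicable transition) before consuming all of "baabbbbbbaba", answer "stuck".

(q0, baabbbbbbaba, Z) ⊢ (q2, aabbbbbbaba, XZ) ⊢ (q0, abbbbbbaba, XXZ) ⊢ (q3, bbbbbbaba, BXXZ) ⊢ (q2, bbbbbaba, BBXXZ) ⊢ (q3, bbbbaba, BBXXZ) ⊢ (q2, bbbaba, BBBXXZ) ⊢ (q3, bbaba, BBBXXZ) ⊢ (q2, baba, BBBBXXZ) ⊢ (q3, aba, BBBBXXZ) ⊢ (q1, ba, BBBXXZ) ⊢ (q2, a, XBBBXXZ) ⊢ (q0, ε, XXBBBXXZ)
All input consumed; M is in state q0.

q0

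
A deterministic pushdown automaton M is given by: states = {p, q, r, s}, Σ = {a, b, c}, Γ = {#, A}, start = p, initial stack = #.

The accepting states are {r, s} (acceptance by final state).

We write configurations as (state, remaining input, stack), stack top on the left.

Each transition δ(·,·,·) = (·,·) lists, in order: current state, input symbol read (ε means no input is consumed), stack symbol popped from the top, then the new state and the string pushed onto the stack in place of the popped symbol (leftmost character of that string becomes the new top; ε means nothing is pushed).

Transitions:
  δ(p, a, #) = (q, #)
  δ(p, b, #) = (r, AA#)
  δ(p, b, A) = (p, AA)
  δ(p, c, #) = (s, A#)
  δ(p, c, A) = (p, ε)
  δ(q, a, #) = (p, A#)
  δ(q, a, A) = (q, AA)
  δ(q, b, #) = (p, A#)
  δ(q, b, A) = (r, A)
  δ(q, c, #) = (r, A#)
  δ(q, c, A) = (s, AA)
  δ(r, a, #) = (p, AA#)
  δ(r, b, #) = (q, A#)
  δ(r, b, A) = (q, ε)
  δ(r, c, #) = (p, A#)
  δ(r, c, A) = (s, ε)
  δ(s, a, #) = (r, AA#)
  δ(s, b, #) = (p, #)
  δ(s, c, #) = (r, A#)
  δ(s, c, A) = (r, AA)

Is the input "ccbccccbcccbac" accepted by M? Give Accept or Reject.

Reject

(p, ccbccccbcccbac, #)
  read c, top #: go to s, push A# → (s, cbccccbcccbac, A#)
  read c, top A: go to r, push AA → (r, bccccbcccbac, AA#)
  read b, top A: go to q, push ε → (q, ccccbcccbac, A#)
  read c, top A: go to s, push AA → (s, cccbcccbac, AA#)
  read c, top A: go to r, push AA → (r, ccbcccbac, AAA#)
  read c, top A: go to s, push ε → (s, cbcccbac, AA#)
  read c, top A: go to r, push AA → (r, bcccbac, AAA#)
  read b, top A: go to q, push ε → (q, cccbac, AA#)
  read c, top A: go to s, push AA → (s, ccbac, AAA#)
  read c, top A: go to r, push AA → (r, cbac, AAAA#)
  read c, top A: go to s, push ε → (s, bac, AAA#)
No transition applies at (s, bac, AAA#); input not fully consumed.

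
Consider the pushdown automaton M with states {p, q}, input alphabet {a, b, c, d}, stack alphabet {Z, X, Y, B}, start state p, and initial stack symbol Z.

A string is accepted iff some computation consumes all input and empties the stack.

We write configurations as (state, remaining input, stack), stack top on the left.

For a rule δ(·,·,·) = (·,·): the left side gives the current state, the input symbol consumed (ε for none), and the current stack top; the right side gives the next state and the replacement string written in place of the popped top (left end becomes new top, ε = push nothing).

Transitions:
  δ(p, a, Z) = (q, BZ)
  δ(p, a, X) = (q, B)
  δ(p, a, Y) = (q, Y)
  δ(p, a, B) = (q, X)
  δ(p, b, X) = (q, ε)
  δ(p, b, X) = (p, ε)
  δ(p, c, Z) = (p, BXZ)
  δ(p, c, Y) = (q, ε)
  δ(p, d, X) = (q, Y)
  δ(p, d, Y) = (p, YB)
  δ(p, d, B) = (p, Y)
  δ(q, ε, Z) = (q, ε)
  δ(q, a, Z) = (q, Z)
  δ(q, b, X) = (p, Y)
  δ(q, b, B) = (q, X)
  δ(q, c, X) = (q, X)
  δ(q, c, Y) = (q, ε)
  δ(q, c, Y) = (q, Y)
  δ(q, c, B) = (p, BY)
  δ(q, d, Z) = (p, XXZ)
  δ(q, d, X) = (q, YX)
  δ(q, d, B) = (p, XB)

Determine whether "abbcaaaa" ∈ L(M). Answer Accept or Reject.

One accepting computation: (p, abbcaaaa, Z) ⊢ (q, bbcaaaa, BZ) ⊢ (q, bcaaaa, XZ) ⊢ (p, caaaa, YZ) ⊢ (q, aaaa, Z) ⊢ (q, aaa, Z) ⊢ (q, aa, Z) ⊢ (q, a, Z) ⊢ (q, ε, Z) ⊢ (q, ε, ε)
All input consumed and the stack is empty.

Accept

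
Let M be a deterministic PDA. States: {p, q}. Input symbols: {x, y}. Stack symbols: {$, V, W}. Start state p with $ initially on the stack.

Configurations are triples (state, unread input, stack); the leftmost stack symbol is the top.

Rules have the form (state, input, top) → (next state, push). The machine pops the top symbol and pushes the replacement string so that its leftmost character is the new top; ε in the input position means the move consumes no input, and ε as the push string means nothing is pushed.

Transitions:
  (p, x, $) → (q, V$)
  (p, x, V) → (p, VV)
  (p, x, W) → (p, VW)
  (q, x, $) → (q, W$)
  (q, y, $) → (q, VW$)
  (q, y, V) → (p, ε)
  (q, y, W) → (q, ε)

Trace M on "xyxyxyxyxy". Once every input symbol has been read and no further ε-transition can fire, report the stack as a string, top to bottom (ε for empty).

$

(p, xyxyxyxyxy, $) ⊢ (q, yxyxyxyxy, V$) ⊢ (p, xyxyxyxy, $) ⊢ (q, yxyxyxy, V$) ⊢ (p, xyxyxy, $) ⊢ (q, yxyxy, V$) ⊢ (p, xyxy, $) ⊢ (q, yxy, V$) ⊢ (p, xy, $) ⊢ (q, y, V$) ⊢ (p, ε, $)
All input consumed in state p with stack $.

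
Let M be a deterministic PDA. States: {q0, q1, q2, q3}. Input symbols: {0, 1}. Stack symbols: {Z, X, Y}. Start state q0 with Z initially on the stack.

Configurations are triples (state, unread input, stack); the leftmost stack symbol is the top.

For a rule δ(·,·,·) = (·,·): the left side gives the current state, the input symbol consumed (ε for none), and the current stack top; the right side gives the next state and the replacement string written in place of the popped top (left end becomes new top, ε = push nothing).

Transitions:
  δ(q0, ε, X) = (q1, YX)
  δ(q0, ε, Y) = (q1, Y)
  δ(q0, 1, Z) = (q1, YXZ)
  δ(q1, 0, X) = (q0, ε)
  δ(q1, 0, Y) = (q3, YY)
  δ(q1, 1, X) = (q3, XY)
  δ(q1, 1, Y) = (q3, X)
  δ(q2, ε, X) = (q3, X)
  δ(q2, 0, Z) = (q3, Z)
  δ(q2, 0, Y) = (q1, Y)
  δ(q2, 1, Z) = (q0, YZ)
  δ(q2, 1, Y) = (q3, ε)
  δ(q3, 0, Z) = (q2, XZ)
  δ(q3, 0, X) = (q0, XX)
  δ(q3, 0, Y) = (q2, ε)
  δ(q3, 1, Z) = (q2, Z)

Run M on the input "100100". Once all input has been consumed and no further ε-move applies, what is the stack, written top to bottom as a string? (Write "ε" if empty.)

(q0, 100100, Z) ⊢ (q1, 00100, YXZ) ⊢ (q3, 0100, YYXZ) ⊢ (q2, 100, YXZ) ⊢ (q3, 00, XZ) ⊢ (q0, 0, XXZ) ⊢ (q1, 0, YXXZ) ⊢ (q3, ε, YYXXZ)
All input consumed in state q3 with stack YYXXZ.

YYXXZ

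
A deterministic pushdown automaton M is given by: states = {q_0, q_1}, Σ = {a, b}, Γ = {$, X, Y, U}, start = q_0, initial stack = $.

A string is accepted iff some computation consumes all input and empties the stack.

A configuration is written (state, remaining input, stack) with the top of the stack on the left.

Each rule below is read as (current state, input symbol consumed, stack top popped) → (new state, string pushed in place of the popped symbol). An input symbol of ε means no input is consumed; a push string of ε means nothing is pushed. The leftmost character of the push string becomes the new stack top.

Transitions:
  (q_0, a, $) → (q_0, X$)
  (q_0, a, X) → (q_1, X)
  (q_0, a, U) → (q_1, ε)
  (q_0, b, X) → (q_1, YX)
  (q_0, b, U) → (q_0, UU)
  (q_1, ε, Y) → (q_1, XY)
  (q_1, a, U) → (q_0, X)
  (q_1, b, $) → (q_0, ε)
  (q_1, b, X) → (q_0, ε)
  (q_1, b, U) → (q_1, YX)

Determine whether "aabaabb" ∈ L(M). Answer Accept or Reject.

Reject

(q_0, aabaabb, $) ⊢ (q_0, abaabb, X$) ⊢ (q_1, baabb, X$) ⊢ (q_0, aabb, $) ⊢ (q_0, abb, X$) ⊢ (q_1, bb, X$) ⊢ (q_0, b, $)
No transition applies at (q_0, b, $); input not fully consumed.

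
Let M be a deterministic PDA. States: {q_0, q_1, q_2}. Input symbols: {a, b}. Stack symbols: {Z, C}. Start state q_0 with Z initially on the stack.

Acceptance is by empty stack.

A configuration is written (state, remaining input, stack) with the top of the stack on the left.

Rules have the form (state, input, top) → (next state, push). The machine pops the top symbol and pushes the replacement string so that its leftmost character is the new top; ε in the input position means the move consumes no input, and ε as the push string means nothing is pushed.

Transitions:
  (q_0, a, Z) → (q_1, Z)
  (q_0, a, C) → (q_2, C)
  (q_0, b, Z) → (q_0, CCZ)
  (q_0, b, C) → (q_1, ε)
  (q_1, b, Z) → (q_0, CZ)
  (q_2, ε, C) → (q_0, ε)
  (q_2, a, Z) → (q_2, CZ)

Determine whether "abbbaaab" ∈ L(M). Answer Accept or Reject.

(q_0, abbbaaab, Z)
  read a, top Z: go to q_1, push Z → (q_1, bbbaaab, Z)
  read b, top Z: go to q_0, push CZ → (q_0, bbaaab, CZ)
  read b, top C: go to q_1, push ε → (q_1, baaab, Z)
  read b, top Z: go to q_0, push CZ → (q_0, aaab, CZ)
  read a, top C: go to q_2, push C → (q_2, aab, CZ)
  ε-move, top C: go to q_0, push ε → (q_0, aab, Z)
  read a, top Z: go to q_1, push Z → (q_1, ab, Z)
No transition applies at (q_1, ab, Z); input not fully consumed.

Reject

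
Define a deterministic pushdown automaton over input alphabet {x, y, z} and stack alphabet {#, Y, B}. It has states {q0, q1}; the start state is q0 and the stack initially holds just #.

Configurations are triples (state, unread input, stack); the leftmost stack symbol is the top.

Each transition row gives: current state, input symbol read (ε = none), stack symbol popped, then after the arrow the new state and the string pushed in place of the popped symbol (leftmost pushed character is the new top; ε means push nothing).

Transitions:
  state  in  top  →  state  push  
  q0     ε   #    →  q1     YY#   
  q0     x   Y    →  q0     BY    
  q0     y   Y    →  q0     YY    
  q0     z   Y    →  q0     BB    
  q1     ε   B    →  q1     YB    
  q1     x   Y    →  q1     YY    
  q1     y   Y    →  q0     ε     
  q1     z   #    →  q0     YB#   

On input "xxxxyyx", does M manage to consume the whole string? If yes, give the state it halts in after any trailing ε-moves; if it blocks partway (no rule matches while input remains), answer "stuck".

q0

(q0, xxxxyyx, #)
  ε-move, top #: go to q1, push YY# → (q1, xxxxyyx, YY#)
  read x, top Y: go to q1, push YY → (q1, xxxyyx, YYY#)
  read x, top Y: go to q1, push YY → (q1, xxyyx, YYYY#)
  read x, top Y: go to q1, push YY → (q1, xyyx, YYYYY#)
  read x, top Y: go to q1, push YY → (q1, yyx, YYYYYY#)
  read y, top Y: go to q0, push ε → (q0, yx, YYYYY#)
  read y, top Y: go to q0, push YY → (q0, x, YYYYYY#)
  read x, top Y: go to q0, push BY → (q0, ε, BYYYYYY#)
All input consumed; M is in state q0.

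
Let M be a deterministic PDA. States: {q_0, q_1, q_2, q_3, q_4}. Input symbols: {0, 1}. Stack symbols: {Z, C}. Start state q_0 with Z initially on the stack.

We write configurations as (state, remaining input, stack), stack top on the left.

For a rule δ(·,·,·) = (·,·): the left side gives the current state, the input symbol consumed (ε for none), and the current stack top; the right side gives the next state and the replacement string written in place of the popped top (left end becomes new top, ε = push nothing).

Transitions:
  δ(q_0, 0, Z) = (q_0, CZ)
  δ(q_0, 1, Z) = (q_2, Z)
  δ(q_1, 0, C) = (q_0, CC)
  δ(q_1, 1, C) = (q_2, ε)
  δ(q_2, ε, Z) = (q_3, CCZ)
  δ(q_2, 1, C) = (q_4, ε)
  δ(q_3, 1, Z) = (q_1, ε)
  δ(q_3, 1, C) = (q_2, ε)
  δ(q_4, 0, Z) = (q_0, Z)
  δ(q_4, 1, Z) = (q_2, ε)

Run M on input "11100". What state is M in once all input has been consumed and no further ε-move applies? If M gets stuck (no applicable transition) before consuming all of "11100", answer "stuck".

(q_0, 11100, Z) ⊢ (q_2, 1100, Z) ⊢ (q_3, 1100, CCZ) ⊢ (q_2, 100, CZ) ⊢ (q_4, 00, Z) ⊢ (q_0, 0, Z) ⊢ (q_0, ε, CZ)
All input consumed; M is in state q_0.

q_0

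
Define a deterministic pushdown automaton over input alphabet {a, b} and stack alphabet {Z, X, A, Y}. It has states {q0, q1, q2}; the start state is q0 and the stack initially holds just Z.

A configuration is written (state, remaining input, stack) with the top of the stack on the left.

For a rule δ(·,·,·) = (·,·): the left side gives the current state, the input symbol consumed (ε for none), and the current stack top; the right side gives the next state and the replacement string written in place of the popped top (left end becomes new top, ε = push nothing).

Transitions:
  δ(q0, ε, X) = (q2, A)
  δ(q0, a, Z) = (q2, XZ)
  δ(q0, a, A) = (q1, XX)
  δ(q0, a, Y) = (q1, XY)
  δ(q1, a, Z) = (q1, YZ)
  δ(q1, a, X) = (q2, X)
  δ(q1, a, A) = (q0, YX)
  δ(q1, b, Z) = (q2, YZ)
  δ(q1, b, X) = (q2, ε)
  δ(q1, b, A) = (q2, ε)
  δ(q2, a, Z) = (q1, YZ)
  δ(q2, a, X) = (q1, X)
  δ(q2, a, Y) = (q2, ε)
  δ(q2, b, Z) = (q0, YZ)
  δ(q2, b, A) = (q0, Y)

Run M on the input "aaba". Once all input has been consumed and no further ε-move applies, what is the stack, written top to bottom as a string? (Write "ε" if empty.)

(q0, aaba, Z)
  read a, top Z: go to q2, push XZ → (q2, aba, XZ)
  read a, top X: go to q1, push X → (q1, ba, XZ)
  read b, top X: go to q2, push ε → (q2, a, Z)
  read a, top Z: go to q1, push YZ → (q1, ε, YZ)
All input consumed in state q1 with stack YZ.

YZ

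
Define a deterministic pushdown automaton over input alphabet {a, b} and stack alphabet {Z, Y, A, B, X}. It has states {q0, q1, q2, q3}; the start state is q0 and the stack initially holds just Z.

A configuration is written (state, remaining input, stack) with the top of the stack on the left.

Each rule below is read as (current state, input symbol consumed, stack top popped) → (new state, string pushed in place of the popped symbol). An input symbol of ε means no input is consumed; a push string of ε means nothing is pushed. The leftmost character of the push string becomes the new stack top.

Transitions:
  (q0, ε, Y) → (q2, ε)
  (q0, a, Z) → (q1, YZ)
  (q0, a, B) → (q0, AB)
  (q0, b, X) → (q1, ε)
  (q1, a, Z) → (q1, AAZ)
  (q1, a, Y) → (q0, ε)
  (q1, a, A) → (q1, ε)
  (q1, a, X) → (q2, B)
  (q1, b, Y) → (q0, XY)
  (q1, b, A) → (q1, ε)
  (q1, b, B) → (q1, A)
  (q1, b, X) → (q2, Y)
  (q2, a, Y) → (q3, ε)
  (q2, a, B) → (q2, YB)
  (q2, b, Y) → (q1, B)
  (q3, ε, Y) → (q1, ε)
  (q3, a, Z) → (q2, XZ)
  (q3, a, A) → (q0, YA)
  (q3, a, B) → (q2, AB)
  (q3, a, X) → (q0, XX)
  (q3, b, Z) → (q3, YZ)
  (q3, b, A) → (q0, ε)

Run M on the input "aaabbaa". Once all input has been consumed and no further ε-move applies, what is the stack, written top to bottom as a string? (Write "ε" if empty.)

(q0, aaabbaa, Z)
  read a, top Z: go to q1, push YZ → (q1, aabbaa, YZ)
  read a, top Y: go to q0, push ε → (q0, abbaa, Z)
  read a, top Z: go to q1, push YZ → (q1, bbaa, YZ)
  read b, top Y: go to q0, push XY → (q0, baa, XYZ)
  read b, top X: go to q1, push ε → (q1, aa, YZ)
  read a, top Y: go to q0, push ε → (q0, a, Z)
  read a, top Z: go to q1, push YZ → (q1, ε, YZ)
All input consumed in state q1 with stack YZ.

YZ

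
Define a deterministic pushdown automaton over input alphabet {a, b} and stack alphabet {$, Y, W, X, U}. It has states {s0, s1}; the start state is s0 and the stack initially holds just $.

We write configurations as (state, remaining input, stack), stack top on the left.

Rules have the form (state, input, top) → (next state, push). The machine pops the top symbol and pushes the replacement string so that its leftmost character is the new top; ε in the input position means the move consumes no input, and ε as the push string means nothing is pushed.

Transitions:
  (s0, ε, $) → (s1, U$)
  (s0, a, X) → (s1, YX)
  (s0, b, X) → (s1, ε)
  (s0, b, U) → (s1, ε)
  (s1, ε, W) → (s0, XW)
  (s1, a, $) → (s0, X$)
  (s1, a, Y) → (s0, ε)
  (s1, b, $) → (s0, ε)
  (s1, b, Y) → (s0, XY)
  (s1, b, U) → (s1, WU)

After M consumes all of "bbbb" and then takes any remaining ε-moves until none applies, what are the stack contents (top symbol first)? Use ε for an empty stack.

(s0, bbbb, $)
  ε-move, top $: go to s1, push U$ → (s1, bbbb, U$)
  read b, top U: go to s1, push WU → (s1, bbb, WU$)
  ε-move, top W: go to s0, push XW → (s0, bbb, XWU$)
  read b, top X: go to s1, push ε → (s1, bb, WU$)
  ε-move, top W: go to s0, push XW → (s0, bb, XWU$)
  read b, top X: go to s1, push ε → (s1, b, WU$)
  ε-move, top W: go to s0, push XW → (s0, b, XWU$)
  read b, top X: go to s1, push ε → (s1, ε, WU$)
  ε-move, top W: go to s0, push XW → (s0, ε, XWU$)
All input consumed in state s0 with stack XWU$.

XWU$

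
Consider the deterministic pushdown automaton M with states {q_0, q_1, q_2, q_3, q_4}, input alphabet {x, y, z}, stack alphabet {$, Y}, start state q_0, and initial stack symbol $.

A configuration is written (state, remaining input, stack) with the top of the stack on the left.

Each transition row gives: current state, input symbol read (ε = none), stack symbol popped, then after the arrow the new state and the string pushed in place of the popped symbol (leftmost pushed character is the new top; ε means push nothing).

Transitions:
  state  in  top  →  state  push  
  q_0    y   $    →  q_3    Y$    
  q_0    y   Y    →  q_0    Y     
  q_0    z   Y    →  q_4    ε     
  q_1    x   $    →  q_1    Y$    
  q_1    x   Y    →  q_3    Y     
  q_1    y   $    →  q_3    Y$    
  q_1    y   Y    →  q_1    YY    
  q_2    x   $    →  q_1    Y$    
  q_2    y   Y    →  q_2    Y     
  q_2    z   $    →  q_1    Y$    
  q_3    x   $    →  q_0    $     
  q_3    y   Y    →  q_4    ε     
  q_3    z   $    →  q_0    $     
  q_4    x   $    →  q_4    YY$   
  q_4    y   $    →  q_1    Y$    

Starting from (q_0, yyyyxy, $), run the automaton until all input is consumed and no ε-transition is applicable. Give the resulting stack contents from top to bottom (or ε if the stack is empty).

(q_0, yyyyxy, $)
  read y, top $: go to q_3, push Y$ → (q_3, yyyxy, Y$)
  read y, top Y: go to q_4, push ε → (q_4, yyxy, $)
  read y, top $: go to q_1, push Y$ → (q_1, yxy, Y$)
  read y, top Y: go to q_1, push YY → (q_1, xy, YY$)
  read x, top Y: go to q_3, push Y → (q_3, y, YY$)
  read y, top Y: go to q_4, push ε → (q_4, ε, Y$)
All input consumed in state q_4 with stack Y$.

Y$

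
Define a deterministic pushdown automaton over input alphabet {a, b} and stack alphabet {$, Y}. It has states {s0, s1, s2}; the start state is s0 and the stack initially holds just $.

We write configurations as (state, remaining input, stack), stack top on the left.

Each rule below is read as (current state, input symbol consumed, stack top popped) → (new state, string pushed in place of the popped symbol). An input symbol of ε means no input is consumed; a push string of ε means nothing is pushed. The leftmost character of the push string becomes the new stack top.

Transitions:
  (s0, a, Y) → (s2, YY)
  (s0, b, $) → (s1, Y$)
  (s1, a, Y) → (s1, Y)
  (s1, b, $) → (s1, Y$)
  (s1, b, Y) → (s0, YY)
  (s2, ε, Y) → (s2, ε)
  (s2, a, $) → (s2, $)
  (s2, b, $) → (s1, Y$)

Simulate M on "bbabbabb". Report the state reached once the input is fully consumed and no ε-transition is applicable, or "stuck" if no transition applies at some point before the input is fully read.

(s0, bbabbabb, $)
  read b, top $: go to s1, push Y$ → (s1, babbabb, Y$)
  read b, top Y: go to s0, push YY → (s0, abbabb, YY$)
  read a, top Y: go to s2, push YY → (s2, bbabb, YYY$)
  ε-move, top Y: go to s2, push ε → (s2, bbabb, YY$)
  ε-move, top Y: go to s2, push ε → (s2, bbabb, Y$)
  ε-move, top Y: go to s2, push ε → (s2, bbabb, $)
  read b, top $: go to s1, push Y$ → (s1, babb, Y$)
  read b, top Y: go to s0, push YY → (s0, abb, YY$)
  read a, top Y: go to s2, push YY → (s2, bb, YYY$)
  ε-move, top Y: go to s2, push ε → (s2, bb, YY$)
  ε-move, top Y: go to s2, push ε → (s2, bb, Y$)
  ε-move, top Y: go to s2, push ε → (s2, bb, $)
  read b, top $: go to s1, push Y$ → (s1, b, Y$)
  read b, top Y: go to s0, push YY → (s0, ε, YY$)
All input consumed; M is in state s0.

s0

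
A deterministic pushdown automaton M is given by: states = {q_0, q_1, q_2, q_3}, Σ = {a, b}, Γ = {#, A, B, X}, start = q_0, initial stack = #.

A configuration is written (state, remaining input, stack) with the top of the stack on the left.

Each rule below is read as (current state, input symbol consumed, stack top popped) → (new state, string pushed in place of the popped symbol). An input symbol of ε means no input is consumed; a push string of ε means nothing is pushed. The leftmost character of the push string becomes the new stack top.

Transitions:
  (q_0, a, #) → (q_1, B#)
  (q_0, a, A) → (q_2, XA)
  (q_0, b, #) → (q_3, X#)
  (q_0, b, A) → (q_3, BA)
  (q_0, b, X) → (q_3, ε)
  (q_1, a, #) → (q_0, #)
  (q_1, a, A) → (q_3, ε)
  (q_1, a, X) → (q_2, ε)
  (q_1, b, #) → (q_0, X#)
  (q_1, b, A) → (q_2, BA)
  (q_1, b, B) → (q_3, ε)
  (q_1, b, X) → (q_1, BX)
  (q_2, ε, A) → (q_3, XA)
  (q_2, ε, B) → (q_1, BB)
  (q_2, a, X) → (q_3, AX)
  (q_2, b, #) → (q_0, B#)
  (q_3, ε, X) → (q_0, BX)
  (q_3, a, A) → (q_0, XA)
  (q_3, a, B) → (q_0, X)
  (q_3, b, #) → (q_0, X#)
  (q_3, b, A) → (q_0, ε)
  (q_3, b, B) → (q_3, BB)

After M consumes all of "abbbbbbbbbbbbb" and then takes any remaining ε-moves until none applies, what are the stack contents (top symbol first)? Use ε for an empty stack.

(q_0, abbbbbbbbbbbbb, #)
  read a, top #: go to q_1, push B# → (q_1, bbbbbbbbbbbbb, B#)
  read b, top B: go to q_3, push ε → (q_3, bbbbbbbbbbbb, #)
  read b, top #: go to q_0, push X# → (q_0, bbbbbbbbbbb, X#)
  read b, top X: go to q_3, push ε → (q_3, bbbbbbbbbb, #)
  read b, top #: go to q_0, push X# → (q_0, bbbbbbbbb, X#)
  read b, top X: go to q_3, push ε → (q_3, bbbbbbbb, #)
  read b, top #: go to q_0, push X# → (q_0, bbbbbbb, X#)
  read b, top X: go to q_3, push ε → (q_3, bbbbbb, #)
  read b, top #: go to q_0, push X# → (q_0, bbbbb, X#)
  read b, top X: go to q_3, push ε → (q_3, bbbb, #)
  read b, top #: go to q_0, push X# → (q_0, bbb, X#)
  read b, top X: go to q_3, push ε → (q_3, bb, #)
  read b, top #: go to q_0, push X# → (q_0, b, X#)
  read b, top X: go to q_3, push ε → (q_3, ε, #)
All input consumed in state q_3 with stack #.

#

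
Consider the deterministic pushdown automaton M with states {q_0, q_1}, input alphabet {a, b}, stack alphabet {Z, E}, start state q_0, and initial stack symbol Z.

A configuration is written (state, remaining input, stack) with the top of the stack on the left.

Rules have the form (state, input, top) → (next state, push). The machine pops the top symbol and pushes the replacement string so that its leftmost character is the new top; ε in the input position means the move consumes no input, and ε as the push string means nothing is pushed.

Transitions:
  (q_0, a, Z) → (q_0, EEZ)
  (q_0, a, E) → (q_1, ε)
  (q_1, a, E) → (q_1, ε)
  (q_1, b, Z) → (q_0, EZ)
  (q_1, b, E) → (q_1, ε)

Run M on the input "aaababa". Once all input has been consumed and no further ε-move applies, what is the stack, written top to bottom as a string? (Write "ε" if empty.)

(q_0, aaababa, Z)
  read a, top Z: go to q_0, push EEZ → (q_0, aababa, EEZ)
  read a, top E: go to q_1, push ε → (q_1, ababa, EZ)
  read a, top E: go to q_1, push ε → (q_1, baba, Z)
  read b, top Z: go to q_0, push EZ → (q_0, aba, EZ)
  read a, top E: go to q_1, push ε → (q_1, ba, Z)
  read b, top Z: go to q_0, push EZ → (q_0, a, EZ)
  read a, top E: go to q_1, push ε → (q_1, ε, Z)
All input consumed in state q_1 with stack Z.

Z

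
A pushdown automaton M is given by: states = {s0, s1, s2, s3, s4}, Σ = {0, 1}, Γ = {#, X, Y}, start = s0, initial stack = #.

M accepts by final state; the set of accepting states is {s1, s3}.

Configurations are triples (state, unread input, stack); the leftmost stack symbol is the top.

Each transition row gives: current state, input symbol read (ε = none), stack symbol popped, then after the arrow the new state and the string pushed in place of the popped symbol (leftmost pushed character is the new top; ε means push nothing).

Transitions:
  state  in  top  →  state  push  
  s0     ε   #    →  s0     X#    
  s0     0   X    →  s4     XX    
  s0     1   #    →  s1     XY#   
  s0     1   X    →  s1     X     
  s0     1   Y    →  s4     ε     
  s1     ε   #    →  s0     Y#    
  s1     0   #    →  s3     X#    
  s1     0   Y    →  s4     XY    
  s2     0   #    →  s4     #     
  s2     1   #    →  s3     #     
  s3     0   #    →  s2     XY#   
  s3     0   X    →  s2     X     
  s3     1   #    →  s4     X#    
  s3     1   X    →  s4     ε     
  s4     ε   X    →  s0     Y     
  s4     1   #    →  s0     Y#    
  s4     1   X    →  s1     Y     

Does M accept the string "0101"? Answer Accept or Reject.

Accept

One accepting computation: (s0, 0101, #) ⊢ (s0, 0101, X#) ⊢ (s4, 101, XX#) ⊢ (s1, 01, YX#) ⊢ (s4, 1, XYX#) ⊢ (s1, ε, YYX#)
All input consumed and state s1 ∈ F.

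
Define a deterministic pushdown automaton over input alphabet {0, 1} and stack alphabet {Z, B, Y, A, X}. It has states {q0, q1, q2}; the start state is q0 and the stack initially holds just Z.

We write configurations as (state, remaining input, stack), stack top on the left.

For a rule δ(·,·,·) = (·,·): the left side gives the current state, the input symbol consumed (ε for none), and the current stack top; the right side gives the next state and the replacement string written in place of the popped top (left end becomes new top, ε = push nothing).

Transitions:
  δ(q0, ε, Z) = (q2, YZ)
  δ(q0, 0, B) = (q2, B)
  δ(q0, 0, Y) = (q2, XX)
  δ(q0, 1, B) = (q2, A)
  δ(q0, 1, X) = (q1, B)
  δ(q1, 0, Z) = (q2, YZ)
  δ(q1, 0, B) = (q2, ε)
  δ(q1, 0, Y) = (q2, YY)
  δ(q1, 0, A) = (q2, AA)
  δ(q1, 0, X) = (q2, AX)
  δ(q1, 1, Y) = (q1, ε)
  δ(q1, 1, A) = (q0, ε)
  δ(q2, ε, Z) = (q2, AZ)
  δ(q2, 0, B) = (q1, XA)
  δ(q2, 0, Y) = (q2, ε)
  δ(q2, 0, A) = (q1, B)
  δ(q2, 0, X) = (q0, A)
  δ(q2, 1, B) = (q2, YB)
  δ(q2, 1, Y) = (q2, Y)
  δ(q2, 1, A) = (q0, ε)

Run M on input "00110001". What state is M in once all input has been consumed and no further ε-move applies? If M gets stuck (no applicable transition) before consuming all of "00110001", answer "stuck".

(q0, 00110001, Z) ⊢ (q2, 00110001, YZ) ⊢ (q2, 0110001, Z) ⊢ (q2, 0110001, AZ) ⊢ (q1, 110001, BZ)
No transition for (q1, 1, top B); M blocks with input 110001 remaining.

stuck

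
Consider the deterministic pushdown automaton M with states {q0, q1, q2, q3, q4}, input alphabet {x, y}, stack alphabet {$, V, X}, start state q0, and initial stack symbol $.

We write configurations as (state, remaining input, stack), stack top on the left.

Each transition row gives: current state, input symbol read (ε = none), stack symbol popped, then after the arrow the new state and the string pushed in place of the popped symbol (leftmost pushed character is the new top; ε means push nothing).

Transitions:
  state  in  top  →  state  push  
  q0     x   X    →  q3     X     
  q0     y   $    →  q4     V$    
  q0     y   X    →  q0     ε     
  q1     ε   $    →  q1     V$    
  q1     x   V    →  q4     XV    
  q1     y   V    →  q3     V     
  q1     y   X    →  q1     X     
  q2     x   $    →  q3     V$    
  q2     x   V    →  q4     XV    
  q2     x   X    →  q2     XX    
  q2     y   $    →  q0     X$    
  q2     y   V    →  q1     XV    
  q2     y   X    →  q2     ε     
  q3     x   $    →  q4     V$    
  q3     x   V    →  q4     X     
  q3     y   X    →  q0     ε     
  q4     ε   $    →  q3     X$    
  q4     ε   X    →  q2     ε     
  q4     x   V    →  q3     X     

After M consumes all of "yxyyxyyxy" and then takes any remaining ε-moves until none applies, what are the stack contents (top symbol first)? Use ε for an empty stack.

(q0, yxyyxyyxy, $) ⊢ (q4, xyyxyyxy, V$) ⊢ (q3, yyxyyxy, X$) ⊢ (q0, yxyyxy, $) ⊢ (q4, xyyxy, V$) ⊢ (q3, yyxy, X$) ⊢ (q0, yxy, $) ⊢ (q4, xy, V$) ⊢ (q3, y, X$) ⊢ (q0, ε, $)
All input consumed in state q0 with stack $.

$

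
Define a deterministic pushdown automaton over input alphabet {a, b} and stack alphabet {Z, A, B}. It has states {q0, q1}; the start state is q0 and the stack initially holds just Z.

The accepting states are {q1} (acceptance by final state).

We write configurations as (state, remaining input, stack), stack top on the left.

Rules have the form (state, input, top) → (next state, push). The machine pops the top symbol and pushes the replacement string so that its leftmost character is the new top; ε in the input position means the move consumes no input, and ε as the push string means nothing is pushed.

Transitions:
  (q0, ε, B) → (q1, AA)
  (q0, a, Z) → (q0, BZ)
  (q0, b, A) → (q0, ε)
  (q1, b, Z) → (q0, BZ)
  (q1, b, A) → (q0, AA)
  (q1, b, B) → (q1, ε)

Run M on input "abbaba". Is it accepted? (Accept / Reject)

(q0, abbaba, Z)
  read a, top Z: go to q0, push BZ → (q0, bbaba, BZ)
  ε-move, top B: go to q1, push AA → (q1, bbaba, AAZ)
  read b, top A: go to q0, push AA → (q0, baba, AAAZ)
  read b, top A: go to q0, push ε → (q0, aba, AAZ)
No transition applies at (q0, aba, AAZ); input not fully consumed.

Reject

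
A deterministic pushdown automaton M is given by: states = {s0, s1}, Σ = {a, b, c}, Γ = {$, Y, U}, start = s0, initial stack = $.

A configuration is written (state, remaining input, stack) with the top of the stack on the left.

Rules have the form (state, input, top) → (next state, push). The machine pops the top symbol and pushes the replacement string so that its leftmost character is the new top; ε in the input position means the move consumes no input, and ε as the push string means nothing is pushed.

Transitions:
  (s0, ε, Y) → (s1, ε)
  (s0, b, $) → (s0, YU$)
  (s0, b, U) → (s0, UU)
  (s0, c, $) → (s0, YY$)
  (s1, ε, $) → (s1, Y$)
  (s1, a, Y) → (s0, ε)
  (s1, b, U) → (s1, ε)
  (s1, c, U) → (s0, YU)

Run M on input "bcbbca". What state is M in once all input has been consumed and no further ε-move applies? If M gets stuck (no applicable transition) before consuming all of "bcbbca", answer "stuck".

stuck

(s0, bcbbca, $)
  read b, top $: go to s0, push YU$ → (s0, cbbca, YU$)
  ε-move, top Y: go to s1, push ε → (s1, cbbca, U$)
  read c, top U: go to s0, push YU → (s0, bbca, YU$)
  ε-move, top Y: go to s1, push ε → (s1, bbca, U$)
  read b, top U: go to s1, push ε → (s1, bca, $)
  ε-move, top $: go to s1, push Y$ → (s1, bca, Y$)
No transition for (s1, b, top Y); M blocks with input bca remaining.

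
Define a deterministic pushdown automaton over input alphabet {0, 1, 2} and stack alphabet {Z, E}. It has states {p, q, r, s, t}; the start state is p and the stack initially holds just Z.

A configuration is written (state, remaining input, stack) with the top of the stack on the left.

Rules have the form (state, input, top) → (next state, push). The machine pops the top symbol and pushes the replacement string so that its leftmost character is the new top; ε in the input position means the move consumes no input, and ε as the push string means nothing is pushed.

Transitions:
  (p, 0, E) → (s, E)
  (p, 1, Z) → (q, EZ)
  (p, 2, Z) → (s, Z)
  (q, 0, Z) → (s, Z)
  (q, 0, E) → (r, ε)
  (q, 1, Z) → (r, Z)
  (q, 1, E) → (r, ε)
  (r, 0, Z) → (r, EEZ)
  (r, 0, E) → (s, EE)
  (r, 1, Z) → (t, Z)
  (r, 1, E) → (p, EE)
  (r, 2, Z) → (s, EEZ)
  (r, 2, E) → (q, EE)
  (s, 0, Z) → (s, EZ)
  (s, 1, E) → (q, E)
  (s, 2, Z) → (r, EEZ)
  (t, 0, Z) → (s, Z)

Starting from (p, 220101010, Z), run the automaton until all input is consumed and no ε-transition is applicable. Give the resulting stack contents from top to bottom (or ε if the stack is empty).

EEZ

(p, 220101010, Z) ⊢ (s, 20101010, Z) ⊢ (r, 0101010, EEZ) ⊢ (s, 101010, EEEZ) ⊢ (q, 01010, EEEZ) ⊢ (r, 1010, EEZ) ⊢ (p, 010, EEEZ) ⊢ (s, 10, EEEZ) ⊢ (q, 0, EEEZ) ⊢ (r, ε, EEZ)
All input consumed in state r with stack EEZ.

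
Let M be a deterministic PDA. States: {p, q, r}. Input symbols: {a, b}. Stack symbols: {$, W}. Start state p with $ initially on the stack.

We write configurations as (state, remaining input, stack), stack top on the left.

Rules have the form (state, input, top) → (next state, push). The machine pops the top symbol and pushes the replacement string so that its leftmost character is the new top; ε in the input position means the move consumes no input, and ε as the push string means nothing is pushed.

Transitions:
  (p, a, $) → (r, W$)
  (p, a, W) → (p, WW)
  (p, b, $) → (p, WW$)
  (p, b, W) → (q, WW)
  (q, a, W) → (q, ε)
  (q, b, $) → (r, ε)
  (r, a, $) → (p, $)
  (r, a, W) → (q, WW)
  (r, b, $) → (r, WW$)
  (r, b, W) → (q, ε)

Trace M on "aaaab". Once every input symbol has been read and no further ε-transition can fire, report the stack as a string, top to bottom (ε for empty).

(p, aaaab, $)
  read a, top $: go to r, push W$ → (r, aaab, W$)
  read a, top W: go to q, push WW → (q, aab, WW$)
  read a, top W: go to q, push ε → (q, ab, W$)
  read a, top W: go to q, push ε → (q, b, $)
  read b, top $: go to r, push ε → (r, ε, ε)
All input consumed in state r with stack ε.

ε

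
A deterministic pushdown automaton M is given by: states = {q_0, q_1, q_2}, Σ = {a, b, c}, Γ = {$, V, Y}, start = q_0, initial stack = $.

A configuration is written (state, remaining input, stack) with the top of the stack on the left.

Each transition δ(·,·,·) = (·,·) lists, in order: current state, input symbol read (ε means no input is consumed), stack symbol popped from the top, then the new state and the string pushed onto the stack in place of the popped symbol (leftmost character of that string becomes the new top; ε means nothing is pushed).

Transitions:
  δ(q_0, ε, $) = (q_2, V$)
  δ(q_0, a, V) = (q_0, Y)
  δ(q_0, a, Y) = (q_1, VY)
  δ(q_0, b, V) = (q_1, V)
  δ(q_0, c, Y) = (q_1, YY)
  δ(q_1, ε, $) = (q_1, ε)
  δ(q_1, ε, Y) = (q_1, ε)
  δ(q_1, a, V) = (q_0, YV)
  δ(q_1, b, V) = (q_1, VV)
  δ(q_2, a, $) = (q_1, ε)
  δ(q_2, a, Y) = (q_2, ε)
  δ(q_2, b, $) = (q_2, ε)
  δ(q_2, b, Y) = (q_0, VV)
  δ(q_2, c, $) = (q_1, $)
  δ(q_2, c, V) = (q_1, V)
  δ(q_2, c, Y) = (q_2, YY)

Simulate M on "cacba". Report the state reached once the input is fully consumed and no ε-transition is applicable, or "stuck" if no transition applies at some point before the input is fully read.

(q_0, cacba, $)
  ε-move, top $: go to q_2, push V$ → (q_2, cacba, V$)
  read c, top V: go to q_1, push V → (q_1, acba, V$)
  read a, top V: go to q_0, push YV → (q_0, cba, YV$)
  read c, top Y: go to q_1, push YY → (q_1, ba, YYV$)
  ε-move, top Y: go to q_1, push ε → (q_1, ba, YV$)
  ε-move, top Y: go to q_1, push ε → (q_1, ba, V$)
  read b, top V: go to q_1, push VV → (q_1, a, VV$)
  read a, top V: go to q_0, push YV → (q_0, ε, YVV$)
All input consumed; M is in state q_0.

q_0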